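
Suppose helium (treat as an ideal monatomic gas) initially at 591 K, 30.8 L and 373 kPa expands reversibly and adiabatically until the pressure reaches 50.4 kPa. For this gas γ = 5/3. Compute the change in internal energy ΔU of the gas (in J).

-9490 J

n = P₁V₁/(RT₁) = 373×30.8/(8.314×591) = 2.34 mol.
Adiabatic: T₂/T₁ = (P₂/P₁)^((γ−1)/γ) ⇒ T₂ = 591×(0.135)^0.400 = 265 K; V₂ = 102 L.
For an ideal gas ΔU = nCvΔT with Cv = (3/2)R = 12.5 J/(mol·K).
ΔU = 2.34×12.5×(265−591) = -9490 J.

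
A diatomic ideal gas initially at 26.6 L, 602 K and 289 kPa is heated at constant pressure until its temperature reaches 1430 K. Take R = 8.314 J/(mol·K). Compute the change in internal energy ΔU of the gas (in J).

26400 J

n = P₁V₁/(RT₁) = 289×26.6/(8.314×602) = 1.54 mol.
Isobaric: P stays 289 kPa; V/T = const ⇒ T₂ = 1430 K, V₂ = 63.2 L.
For an ideal gas ΔU = nCvΔT with Cv = (5/2)R = 20.8 J/(mol·K).
ΔU = 1.54×20.8×(1430−602) = 26400 J.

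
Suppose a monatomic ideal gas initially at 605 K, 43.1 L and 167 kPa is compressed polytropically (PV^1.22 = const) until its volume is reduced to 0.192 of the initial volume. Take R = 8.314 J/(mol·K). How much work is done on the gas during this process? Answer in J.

14300 J

n = P₁V₁/(RT₁) = 167×43.1/(8.314×605) = 1.43 mol.
Polytropic n=1.22: T₂ = T₁(V₁/V₂)^(n−1) = 605×(5.21)^0.22 = 870 K; P₂ = P₁(V₁/V₂)^n = 1250 kPa.
W = (P₁V₁−P₂V₂)/(n−1) = (167×43.1−1250×8.28)/0.22 = -14300 J.
Work done on the gas = −W_by = 14300 J.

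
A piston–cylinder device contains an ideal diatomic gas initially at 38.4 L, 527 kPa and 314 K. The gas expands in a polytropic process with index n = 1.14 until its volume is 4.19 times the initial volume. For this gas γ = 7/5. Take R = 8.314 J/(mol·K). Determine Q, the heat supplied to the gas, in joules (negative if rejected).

n = P₁V₁/(RT₁) = 527×38.4/(8.314×314) = 7.75 mol.
Polytropic n=1.14: T₂ = T₁(V₁/V₂)^(n−1) = 314×(0.239)^0.14 = 257 K; P₂ = P₁(V₁/V₂)^n = 103 kPa.
W = (P₁V₁−P₂V₂)/(n−1) = (527×38.4−103×161)/0.14 = 26300 J.
ΔU = nCvΔT = 7.75×20.8×(257−314) = -9190 J.
Q = ΔU + W = 17100 J.

17100 J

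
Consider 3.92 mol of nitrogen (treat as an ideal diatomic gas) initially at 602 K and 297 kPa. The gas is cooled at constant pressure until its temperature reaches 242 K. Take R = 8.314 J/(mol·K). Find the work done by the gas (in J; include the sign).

V₁ = nRT₁/P₁ = 3.92×8.314×602/297 = 66.1 L.
Isobaric: P stays 297 kPa; V/T = const ⇒ T₂ = 242 K, V₂ = 26.6 L.
W = PΔV = 297×(26.6−66.1) kPa·L = -11700 J.

-11700 J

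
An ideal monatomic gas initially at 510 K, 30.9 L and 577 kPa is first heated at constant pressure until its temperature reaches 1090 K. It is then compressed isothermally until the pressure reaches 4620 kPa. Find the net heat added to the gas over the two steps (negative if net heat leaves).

-28600 J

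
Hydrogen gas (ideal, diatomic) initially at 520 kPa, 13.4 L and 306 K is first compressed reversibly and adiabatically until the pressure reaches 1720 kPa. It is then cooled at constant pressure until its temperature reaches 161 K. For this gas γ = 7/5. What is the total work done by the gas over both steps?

n = P₁V₁/(RT₁) = 520×13.4/(8.314×306) = 2.74 mol.
Step 1 — Adiabatic: T₂/T₁ = (P₂/P₁)^((γ−1)/γ) ⇒ T₂ = 306×(3.31)^0.286 = 431 K; V₂ = 5.70 L.
ΔU = nCvΔT = 2.74×20.8×(431−306) = 7100 J.
Q = 0 for an adiabatic process, so W = −ΔU = -7100 J.
State after step 1: P = 1720 kPa, V = 5.70 L, T = 431 K.
Step 2 — Isobaric: P stays 1720 kPa; V/T = const ⇒ T₂ = 161 K, V₂ = 2.13 L.
W = PΔV = 1720×(2.13−5.70) kPa·L = -6140 J.
ΔU = nCvΔT = 2.74×20.8×(161−431) = -15400 J.
Q = ΔU + W = nCpΔT = -21500 J.
Net over both steps: W = -13200 J, Q = -21500 J, ΔU = -8250 J.

-13200 J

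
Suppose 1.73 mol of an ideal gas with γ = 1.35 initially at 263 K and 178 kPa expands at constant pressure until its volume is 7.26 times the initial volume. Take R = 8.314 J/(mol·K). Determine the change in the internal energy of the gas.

V₁ = nRT₁/P₁ = 1.73×8.314×263/178 = 21.3 L.
Isobaric: P stays 178 kPa; V/T = const ⇒ T₂ = 1910 K, V₂ = 154 L.
For an ideal gas ΔU = nCvΔT with Cv = R/(γ−1) = 23.8 J/(mol·K).
ΔU = 1.73×23.8×(1910−263) = 67700 J.

67700 J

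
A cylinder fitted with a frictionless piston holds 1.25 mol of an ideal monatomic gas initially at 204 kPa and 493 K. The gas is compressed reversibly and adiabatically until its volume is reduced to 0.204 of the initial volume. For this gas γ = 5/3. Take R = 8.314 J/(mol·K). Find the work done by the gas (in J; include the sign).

-14500 J

V₁ = nRT₁/P₁ = 1.25×8.314×493/204 = 25.1 L.
Adiabatic: TV^(γ−1) = const ⇒ T₂ = 493×(4.90)^0.667 = 1420 K; PV^γ = const ⇒ P₂ = 2890 kPa.
ΔU = nCvΔT = 1.25×12.5×(1420−493) = 14500 J.
Q = 0 for an adiabatic process, so W = −ΔU = -14500 J.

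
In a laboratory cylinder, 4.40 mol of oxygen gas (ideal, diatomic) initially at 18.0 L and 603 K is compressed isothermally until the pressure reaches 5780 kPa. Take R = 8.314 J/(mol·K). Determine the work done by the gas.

-34200 J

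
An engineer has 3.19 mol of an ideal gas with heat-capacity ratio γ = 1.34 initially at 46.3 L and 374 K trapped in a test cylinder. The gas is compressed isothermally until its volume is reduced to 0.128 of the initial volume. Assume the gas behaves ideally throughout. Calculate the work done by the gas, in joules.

-20400 J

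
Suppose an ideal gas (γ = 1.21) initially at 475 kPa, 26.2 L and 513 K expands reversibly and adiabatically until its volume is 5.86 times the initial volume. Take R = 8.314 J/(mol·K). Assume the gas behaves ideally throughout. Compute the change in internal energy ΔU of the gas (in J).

n = P₁V₁/(RT₁) = 475×26.2/(8.314×513) = 2.92 mol.
Adiabatic: TV^(γ−1) = const ⇒ T₂ = 513×(0.171)^0.210 = 354 K; PV^γ = const ⇒ P₂ = 55.9 kPa.
For an ideal gas ΔU = nCvΔT with Cv = R/(γ−1) = 39.6 J/(mol·K).
ΔU = 2.92×39.6×(354−513) = -18400 J.

-18400 J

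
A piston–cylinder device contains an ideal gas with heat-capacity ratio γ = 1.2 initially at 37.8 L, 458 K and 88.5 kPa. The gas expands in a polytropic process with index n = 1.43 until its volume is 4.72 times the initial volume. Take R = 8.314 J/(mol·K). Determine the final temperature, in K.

Polytropic n=1.43: T₂ = T₁(V₁/V₂)^(n−1) = 458×(0.212)^0.43 = 235 K; P₂ = P₁(V₁/V₂)^n = 9.62 kPa.

235 K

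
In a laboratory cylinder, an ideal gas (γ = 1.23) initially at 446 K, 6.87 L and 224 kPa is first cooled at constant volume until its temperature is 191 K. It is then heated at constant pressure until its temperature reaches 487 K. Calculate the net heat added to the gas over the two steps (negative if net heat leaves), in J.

1640 J

n = P₁V₁/(RT₁) = 224×6.87/(8.314×446) = 0.415 mol.
Step 1 — Isochoric: V stays 6.87 L; P/T = const ⇒ T₂ = 191 K, P₂ = 95.9 kPa.
W = 0 (no volume change).
ΔU = nCvΔT = 0.415×36.1×(191−446) = -3830 J.
Q = ΔU = -3830 J.
State after step 1: P = 95.9 kPa, V = 6.87 L, T = 191 K.
Step 2 — Isobaric: P stays 95.9 kPa; V/T = const ⇒ T₂ = 487 K, V₂ = 17.5 L.
W = PΔV = 95.9×(17.5−6.87) kPa·L = 1020 J.
ΔU = nCvΔT = 0.415×36.1×(487−191) = 4440 J.
Q = ΔU + W = nCpΔT = 5460 J.
Net over both steps: W = 1020 J, Q = 1640 J, ΔU = 615 J.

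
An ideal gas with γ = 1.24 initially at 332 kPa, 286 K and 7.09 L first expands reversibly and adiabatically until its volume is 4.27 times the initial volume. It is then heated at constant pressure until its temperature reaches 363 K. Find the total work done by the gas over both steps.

n = P₁V₁/(RT₁) = 332×7.09/(8.314×286) = 0.990 mol.
Step 1 — Adiabatic: TV^(γ−1) = const ⇒ T₂ = 286×(0.234)^0.240 = 202 K; PV^γ = const ⇒ P₂ = 54.9 kPa.
ΔU = nCvΔT = 0.990×34.6×(202−286) = -2890 J.
Q = 0 for an adiabatic process, so W = −ΔU = 2890 J.
State after step 1: P = 54.9 kPa, V = 30.3 L, T = 202 K.
Step 2 — Isobaric: P stays 54.9 kPa; V/T = const ⇒ T₂ = 363 K, V₂ = 54.4 L.
W = PΔV = 54.9×(54.4−30.3) kPa·L = 1330 J.
ΔU = nCvΔT = 0.990×34.6×(363−202) = 5530 J.
Q = ΔU + W = nCpΔT = 6850 J.
Net over both steps: W = 4210 J, Q = 6850 J, ΔU = 2640 J.

4210 J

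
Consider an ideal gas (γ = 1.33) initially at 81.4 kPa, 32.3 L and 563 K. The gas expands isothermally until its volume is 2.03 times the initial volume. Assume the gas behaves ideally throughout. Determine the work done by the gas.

n = P₁V₁/(RT₁) = 81.4×32.3/(8.314×563) = 0.562 mol.
Isothermal: T stays 563 K; PV = const ⇒ V₂ = 65.6 L, P₂ = 40.1 kPa.
W = nRT ln(V₂/V₁) = 0.562×8.314×563×ln(2.03) = 1860 J.

1860 J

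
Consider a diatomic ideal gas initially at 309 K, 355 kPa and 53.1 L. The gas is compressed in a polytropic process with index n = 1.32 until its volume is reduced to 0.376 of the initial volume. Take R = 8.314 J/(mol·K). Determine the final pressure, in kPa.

Polytropic n=1.32: T₂ = T₁(V₁/V₂)^(n−1) = 309×(2.66)^0.32 = 423 K; P₂ = P₁(V₁/V₂)^n = 1290 kPa.

1290 kPa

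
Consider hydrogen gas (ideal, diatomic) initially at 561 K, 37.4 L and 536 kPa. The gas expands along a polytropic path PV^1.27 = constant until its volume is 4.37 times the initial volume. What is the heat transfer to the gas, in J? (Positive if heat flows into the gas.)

7930 J

n = P₁V₁/(RT₁) = 536×37.4/(8.314×561) = 4.30 mol.
Polytropic n=1.27: T₂ = T₁(V₁/V₂)^(n−1) = 561×(0.229)^0.27 = 377 K; P₂ = P₁(V₁/V₂)^n = 82.4 kPa.
W = (P₁V₁−P₂V₂)/(n−1) = (536×37.4−82.4×163)/0.27 = 24400 J.
ΔU = nCvΔT = 4.30×20.8×(377−561) = -16500 J.
Q = ΔU + W = 7930 J.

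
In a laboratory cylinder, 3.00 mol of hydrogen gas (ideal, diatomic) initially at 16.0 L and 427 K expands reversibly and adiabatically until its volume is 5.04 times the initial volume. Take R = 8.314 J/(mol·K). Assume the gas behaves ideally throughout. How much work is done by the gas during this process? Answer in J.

12700 J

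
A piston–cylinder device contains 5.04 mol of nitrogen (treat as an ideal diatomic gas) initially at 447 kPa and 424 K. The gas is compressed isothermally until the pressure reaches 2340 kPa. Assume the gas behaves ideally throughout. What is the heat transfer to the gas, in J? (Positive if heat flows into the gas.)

V₁ = nRT₁/P₁ = 5.04×8.314×424/447 = 39.7 L.
Isothermal: T stays 424 K; PV = const ⇒ V₂ = 7.59 L, P₂ = 2340 kPa.
ΔU = 0 (ideal gas, T constant).
W = nRT ln(V₂/V₁) = 5.04×8.314×424×ln(0.191) = -29400 J.
Q = ΔU + W = -29400 J.

-29400 J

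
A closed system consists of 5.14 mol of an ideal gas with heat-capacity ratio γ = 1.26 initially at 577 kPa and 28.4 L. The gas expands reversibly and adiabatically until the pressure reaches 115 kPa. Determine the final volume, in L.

T₁ = P₁V₁/(nR) = 577×28.4/(5.14×8.314) = 383 K.
Adiabatic: T₂/T₁ = (P₂/P₁)^((γ−1)/γ) ⇒ T₂ = 383×(0.199)^0.206 = 275 K; V₂ = 102 L.

102 L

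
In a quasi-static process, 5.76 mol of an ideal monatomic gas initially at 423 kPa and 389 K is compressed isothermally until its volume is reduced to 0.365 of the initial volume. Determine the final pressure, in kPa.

V₁ = nRT₁/P₁ = 5.76×8.314×389/423 = 44.0 L.
Isothermal: T stays 389 K; PV = const ⇒ V₂ = 16.1 L, P₂ = 1160 kPa.

1160 kPa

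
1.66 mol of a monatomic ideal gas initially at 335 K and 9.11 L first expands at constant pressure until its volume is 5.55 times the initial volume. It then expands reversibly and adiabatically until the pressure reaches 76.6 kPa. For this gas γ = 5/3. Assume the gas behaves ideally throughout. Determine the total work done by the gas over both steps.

P₁ = nRT₁/V₁ = 1.66×8.314×335/9.11 = 508 kPa.
Step 1 — Isobaric: P stays 508 kPa; V/T = const ⇒ T₂ = 1860 K, V₂ = 50.6 L.
W = PΔV = 508×(50.6−9.11) kPa·L = 21000 J.
ΔU = nCvΔT = 1.66×12.5×(1860−335) = 31600 J.
Q = ΔU + W = nCpΔT = 52600 J.
State after step 1: P = 508 kPa, V = 50.6 L, T = 1860 K.
Step 2 — Adiabatic: T₂/T₁ = (P₂/P₁)^((γ−1)/γ) ⇒ T₂ = 1860×(0.151)^0.400 = 873 K; V₂ = 157 L.
ΔU = nCvΔT = 1.66×12.5×(873−1860) = -20400 J.
Q = 0 for an adiabatic process, so W = −ΔU = 20400 J.
Net over both steps: W = 41500 J, Q = 52600 J, ΔU = 11100 J.

41500 J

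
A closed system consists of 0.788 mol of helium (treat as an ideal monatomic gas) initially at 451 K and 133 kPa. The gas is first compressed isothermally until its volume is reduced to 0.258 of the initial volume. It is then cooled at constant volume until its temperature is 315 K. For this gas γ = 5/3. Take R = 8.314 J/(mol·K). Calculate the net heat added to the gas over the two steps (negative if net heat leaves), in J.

V₁ = nRT₁/P₁ = 0.788×8.314×451/133 = 22.2 L.
Step 1 — Isothermal: T stays 451 K; PV = const ⇒ V₂ = 5.73 L, P₂ = 516 kPa.
ΔU = 0 (ideal gas, T constant).
W = nRT ln(V₂/V₁) = 0.788×8.314×451×ln(0.258) = -4000 J.
Q = ΔU + W = -4000 J.
State after step 1: P = 516 kPa, V = 5.73 L, T = 451 K.
Step 2 — Isochoric: V stays 5.73 L; P/T = const ⇒ T₂ = 315 K, P₂ = 360 kPa.
W = 0 (no volume change).
ΔU = nCvΔT = 0.788×12.5×(315−451) = -1340 J.
Q = ΔU = -1340 J.
Net over both steps: W = -4000 J, Q = -5340 J, ΔU = -1340 J.

-5340 J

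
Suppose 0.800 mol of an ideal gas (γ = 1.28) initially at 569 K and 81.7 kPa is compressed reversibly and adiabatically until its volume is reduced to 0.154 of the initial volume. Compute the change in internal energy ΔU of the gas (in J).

9310 J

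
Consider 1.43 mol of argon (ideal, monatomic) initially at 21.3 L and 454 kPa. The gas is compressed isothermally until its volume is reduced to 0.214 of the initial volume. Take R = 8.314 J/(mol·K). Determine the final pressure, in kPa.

2120 kPa

T₁ = P₁V₁/(nR) = 454×21.3/(1.43×8.314) = 813 K.
Isothermal: T stays 813 K; PV = const ⇒ V₂ = 4.56 L, P₂ = 2120 kPa.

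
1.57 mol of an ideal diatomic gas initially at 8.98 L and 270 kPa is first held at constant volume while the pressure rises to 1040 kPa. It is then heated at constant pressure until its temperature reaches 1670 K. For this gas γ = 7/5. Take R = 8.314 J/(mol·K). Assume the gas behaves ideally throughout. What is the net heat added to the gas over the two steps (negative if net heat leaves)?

60900 J

T₁ = P₁V₁/(nR) = 270×8.98/(1.57×8.314) = 186 K.
Step 1 — Isochoric: V stays 8.98 L; P/T = const ⇒ T₂ = 715 K, P₂ = 1040 kPa.
W = 0 (no volume change).
ΔU = nCvΔT = 1.57×20.8×(715−186) = 17300 J.
Q = ΔU = 17300 J.
State after step 1: P = 1040 kPa, V = 8.98 L, T = 715 K.
Step 2 — Isobaric: P stays 1040 kPa; V/T = const ⇒ T₂ = 1670 K, V₂ = 21.0 L.
W = PΔV = 1040×(21.0−8.98) kPa·L = 12500 J.
ΔU = nCvΔT = 1.57×20.8×(1670−715) = 31100 J.
Q = ΔU + W = nCpΔT = 43600 J.
Net over both steps: W = 12500 J, Q = 60900 J, ΔU = 48400 J.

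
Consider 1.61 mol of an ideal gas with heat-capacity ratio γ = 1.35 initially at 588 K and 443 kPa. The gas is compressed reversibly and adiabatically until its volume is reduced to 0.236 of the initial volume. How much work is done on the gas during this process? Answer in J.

V₁ = nRT₁/P₁ = 1.61×8.314×588/443 = 17.8 L.
Adiabatic: TV^(γ−1) = const ⇒ T₂ = 588×(4.24)^0.350 = 975 K; PV^γ = const ⇒ P₂ = 3110 kPa.
ΔU = nCvΔT = 1.61×23.8×(975−588) = 14800 J.
Q = 0 for an adiabatic process, so W = −ΔU = -14800 J.
Work done on the gas = −W_by = 14800 J.

14800 J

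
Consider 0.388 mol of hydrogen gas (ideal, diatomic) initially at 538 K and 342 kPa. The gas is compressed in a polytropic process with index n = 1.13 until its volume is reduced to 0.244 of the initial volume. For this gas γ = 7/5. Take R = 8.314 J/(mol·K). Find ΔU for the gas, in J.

873 J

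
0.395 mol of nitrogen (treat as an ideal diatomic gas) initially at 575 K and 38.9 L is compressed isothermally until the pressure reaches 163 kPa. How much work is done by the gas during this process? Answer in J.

P₁ = nRT₁/V₁ = 0.395×8.314×575/38.9 = 48.5 kPa.
Isothermal: T stays 575 K; PV = const ⇒ V₂ = 11.6 L, P₂ = 163 kPa.
W = nRT ln(V₂/V₁) = 0.395×8.314×575×ln(0.298) = -2290 J.

-2290 J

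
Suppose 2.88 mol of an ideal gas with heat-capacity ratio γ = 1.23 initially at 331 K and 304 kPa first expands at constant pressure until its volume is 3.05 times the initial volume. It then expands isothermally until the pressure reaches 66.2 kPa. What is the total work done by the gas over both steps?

V₁ = nRT₁/P₁ = 2.88×8.314×331/304 = 26.1 L.
Step 1 — Isobaric: P stays 304 kPa; V/T = const ⇒ T₂ = 1010 K, V₂ = 79.5 L.
W = PΔV = 304×(79.5−26.1) kPa·L = 16200 J.
ΔU = nCvΔT = 2.88×36.1×(1010−331) = 70600 J.
Q = ΔU + W = nCpΔT = 86900 J.
State after step 1: P = 304 kPa, V = 79.5 L, T = 1010 K.
Step 2 — Isothermal: T stays 1010 K; PV = const ⇒ V₂ = 365 L, P₂ = 66.2 kPa.
ΔU = 0 (ideal gas, T constant).
W = nRT ln(V₂/V₁) = 2.88×8.314×1010×ln(4.59) = 36800 J.
Q = ΔU + W = 36800 J.
Net over both steps: W = 53100 J, Q = 124000 J, ΔU = 70600 J.

53100 J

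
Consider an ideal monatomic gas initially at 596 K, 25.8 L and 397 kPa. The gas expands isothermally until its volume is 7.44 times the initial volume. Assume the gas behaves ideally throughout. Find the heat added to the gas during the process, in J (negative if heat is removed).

n = P₁V₁/(RT₁) = 397×25.8/(8.314×596) = 2.07 mol.
Isothermal: T stays 596 K; PV = const ⇒ V₂ = 192 L, P₂ = 53.4 kPa.
ΔU = 0 (ideal gas, T constant).
W = nRT ln(V₂/V₁) = 2.07×8.314×596×ln(7.44) = 20600 J.
Q = ΔU + W = 20600 J.

20600 J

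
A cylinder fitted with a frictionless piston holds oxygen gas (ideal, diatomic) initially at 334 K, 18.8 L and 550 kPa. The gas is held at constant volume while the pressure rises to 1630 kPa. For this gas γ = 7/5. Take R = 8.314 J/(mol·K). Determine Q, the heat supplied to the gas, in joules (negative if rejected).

50800 J

n = P₁V₁/(RT₁) = 550×18.8/(8.314×334) = 3.72 mol.
Isochoric: V stays 18.8 L; P/T = const ⇒ T₂ = 990 K, P₂ = 1630 kPa.
W = 0 (no volume change).
ΔU = nCvΔT = 3.72×20.8×(990−334) = 50800 J.
Q = ΔU = 50800 J.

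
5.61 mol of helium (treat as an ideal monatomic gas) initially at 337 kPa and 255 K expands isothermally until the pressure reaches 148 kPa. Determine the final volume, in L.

80.4 L

V₁ = nRT₁/P₁ = 5.61×8.314×255/337 = 35.3 L.
Isothermal: T stays 255 K; PV = const ⇒ V₂ = 80.4 L, P₂ = 148 kPa.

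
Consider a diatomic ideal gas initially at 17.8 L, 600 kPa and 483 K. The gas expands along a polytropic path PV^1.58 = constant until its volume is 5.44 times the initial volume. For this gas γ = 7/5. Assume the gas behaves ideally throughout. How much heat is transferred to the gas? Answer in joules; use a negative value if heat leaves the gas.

n = P₁V₁/(RT₁) = 600×17.8/(8.314×483) = 2.66 mol.
Polytropic n=1.58: T₂ = T₁(V₁/V₂)^(n−1) = 483×(0.184)^0.58 = 181 K; P₂ = P₁(V₁/V₂)^n = 41.3 kPa.
W = (P₁V₁−P₂V₂)/(n−1) = (600×17.8−41.3×96.8)/0.58 = 11500 J.
ΔU = nCvΔT = 2.66×20.8×(181−483) = -16700 J.
Q = ΔU + W = -5180 J.

-5180 J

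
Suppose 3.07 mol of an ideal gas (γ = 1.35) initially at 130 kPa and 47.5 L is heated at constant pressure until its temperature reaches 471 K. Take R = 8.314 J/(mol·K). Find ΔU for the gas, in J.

16700 J

T₁ = P₁V₁/(nR) = 130×47.5/(3.07×8.314) = 242 K.
Isobaric: P stays 130 kPa; V/T = const ⇒ T₂ = 471 K, V₂ = 92.5 L.
For an ideal gas ΔU = nCvΔT with Cv = R/(γ−1) = 23.8 J/(mol·K).
ΔU = 3.07×23.8×(471−242) = 16700 J.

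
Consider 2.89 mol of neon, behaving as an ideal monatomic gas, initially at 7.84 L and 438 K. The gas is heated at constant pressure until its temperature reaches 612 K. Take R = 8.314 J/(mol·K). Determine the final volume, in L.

P₁ = nRT₁/V₁ = 2.89×8.314×438/7.84 = 1340 kPa.
Isobaric: P stays 1340 kPa; V/T = const ⇒ T₂ = 612 K, V₂ = 11.0 L.

11.0 L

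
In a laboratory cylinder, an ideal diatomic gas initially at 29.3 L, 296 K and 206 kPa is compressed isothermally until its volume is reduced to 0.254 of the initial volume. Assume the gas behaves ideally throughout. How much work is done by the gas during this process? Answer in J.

-8270 J

n = P₁V₁/(RT₁) = 206×29.3/(8.314×296) = 2.45 mol.
Isothermal: T stays 296 K; PV = const ⇒ V₂ = 7.44 L, P₂ = 811 kPa.
W = nRT ln(V₂/V₁) = 2.45×8.314×296×ln(0.254) = -8270 J.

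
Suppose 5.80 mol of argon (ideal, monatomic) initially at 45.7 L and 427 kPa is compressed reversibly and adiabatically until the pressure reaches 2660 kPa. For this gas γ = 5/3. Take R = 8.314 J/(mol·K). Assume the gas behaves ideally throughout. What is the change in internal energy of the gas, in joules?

31600 J

T₁ = P₁V₁/(nR) = 427×45.7/(5.80×8.314) = 405 K.
Adiabatic: T₂/T₁ = (P₂/P₁)^((γ−1)/γ) ⇒ T₂ = 405×(6.23)^0.400 = 841 K; V₂ = 15.2 L.
For an ideal gas ΔU = nCvΔT with Cv = (3/2)R = 12.5 J/(mol·K).
ΔU = 5.80×12.5×(841−405) = 31600 J.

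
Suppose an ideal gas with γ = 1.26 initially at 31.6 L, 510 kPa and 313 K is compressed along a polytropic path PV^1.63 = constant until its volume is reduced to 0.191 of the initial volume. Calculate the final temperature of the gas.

888 K

Polytropic n=1.63: T₂ = T₁(V₁/V₂)^(n−1) = 313×(5.24)^0.63 = 888 K; P₂ = P₁(V₁/V₂)^n = 7580 kPa.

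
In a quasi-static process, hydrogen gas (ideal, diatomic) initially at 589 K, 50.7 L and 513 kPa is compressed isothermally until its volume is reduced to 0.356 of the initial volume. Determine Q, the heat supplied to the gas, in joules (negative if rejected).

-26900 J

n = P₁V₁/(RT₁) = 513×50.7/(8.314×589) = 5.31 mol.
Isothermal: T stays 589 K; PV = const ⇒ V₂ = 18.0 L, P₂ = 1440 kPa.
ΔU = 0 (ideal gas, T constant).
W = nRT ln(V₂/V₁) = 5.31×8.314×589×ln(0.356) = -26900 J.
Q = ΔU + W = -26900 J.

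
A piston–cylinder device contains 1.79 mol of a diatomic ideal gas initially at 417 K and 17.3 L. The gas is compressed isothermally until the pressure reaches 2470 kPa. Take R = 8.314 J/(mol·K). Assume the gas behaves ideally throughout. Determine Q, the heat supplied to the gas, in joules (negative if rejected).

P₁ = nRT₁/V₁ = 1.79×8.314×417/17.3 = 359 kPa.
Isothermal: T stays 417 K; PV = const ⇒ V₂ = 2.51 L, P₂ = 2470 kPa.
ΔU = 0 (ideal gas, T constant).
W = nRT ln(V₂/V₁) = 1.79×8.314×417×ln(0.145) = -12000 J.
Q = ΔU + W = -12000 J.

-12000 J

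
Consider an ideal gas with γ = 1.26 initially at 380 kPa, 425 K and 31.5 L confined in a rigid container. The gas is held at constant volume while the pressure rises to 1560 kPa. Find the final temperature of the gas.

1740 K

Isochoric: V stays 31.5 L; P/T = const ⇒ T₂ = 1740 K, P₂ = 1560 kPa.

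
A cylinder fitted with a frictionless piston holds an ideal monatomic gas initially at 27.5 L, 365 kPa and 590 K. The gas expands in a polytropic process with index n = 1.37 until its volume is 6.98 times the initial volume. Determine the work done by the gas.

13900 J

n = P₁V₁/(RT₁) = 365×27.5/(8.314×590) = 2.05 mol.
Polytropic n=1.37: T₂ = T₁(V₁/V₂)^(n−1) = 590×(0.143)^0.37 = 287 K; P₂ = P₁(V₁/V₂)^n = 25.5 kPa.
W = (P₁V₁−P₂V₂)/(n−1) = (365×27.5−25.5×192)/0.37 = 13900 J.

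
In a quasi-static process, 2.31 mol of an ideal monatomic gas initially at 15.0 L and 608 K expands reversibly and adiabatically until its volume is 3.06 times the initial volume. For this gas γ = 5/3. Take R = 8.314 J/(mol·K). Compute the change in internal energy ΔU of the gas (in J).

-9210 J

P₁ = nRT₁/V₁ = 2.31×8.314×608/15.0 = 778 kPa.
Adiabatic: TV^(γ−1) = const ⇒ T₂ = 608×(0.327)^0.667 = 288 K; PV^γ = const ⇒ P₂ = 121 kPa.
For an ideal gas ΔU = nCvΔT with Cv = (3/2)R = 12.5 J/(mol·K).
ΔU = 2.31×12.5×(288−608) = -9210 J.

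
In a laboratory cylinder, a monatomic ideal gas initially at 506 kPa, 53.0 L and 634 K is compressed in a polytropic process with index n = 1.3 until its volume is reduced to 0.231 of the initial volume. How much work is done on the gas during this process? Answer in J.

n = P₁V₁/(RT₁) = 506×53.0/(8.314×634) = 5.09 mol.
Polytropic n=1.3: T₂ = T₁(V₁/V₂)^(n−1) = 634×(4.33)^0.30 = 984 K; P₂ = P₁(V₁/V₂)^n = 3400 kPa.
W = (P₁V₁−P₂V₂)/(n−1) = (506×53.0−3400×12.2)/0.30 = -49400 J.
Work done on the gas = −W_by = 49400 J.

49400 J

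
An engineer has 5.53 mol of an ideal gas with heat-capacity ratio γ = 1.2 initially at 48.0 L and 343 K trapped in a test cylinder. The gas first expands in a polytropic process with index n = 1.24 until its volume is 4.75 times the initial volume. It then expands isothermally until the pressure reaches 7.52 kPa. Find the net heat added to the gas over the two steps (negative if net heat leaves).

15900 J

P₁ = nRT₁/V₁ = 5.53×8.314×343/48.0 = 329 kPa.
Step 1 — Polytropic n=1.24: T₂ = T₁(V₁/V₂)^(n−1) = 343×(0.211)^0.24 = 236 K; P₂ = P₁(V₁/V₂)^n = 47.6 kPa.
W = (P₁V₁−P₂V₂)/(n−1) = (329×48.0−47.6×228)/0.24 = 20500 J.
ΔU = nCvΔT = 5.53×41.6×(236−343) = -24600 J.
Q = ΔU + W = -4100 J.
State after step 1: P = 47.6 kPa, V = 228 L, T = 236 K.
Step 2 — Isothermal: T stays 236 K; PV = const ⇒ V₂ = 1440 L, P₂ = 7.52 kPa.
ΔU = 0 (ideal gas, T constant).
W = nRT ln(V₂/V₁) = 5.53×8.314×236×ln(6.33) = 20000 J.
Q = ΔU + W = 20000 J.
Net over both steps: W = 40500 J, Q = 15900 J, ΔU = -24600 J.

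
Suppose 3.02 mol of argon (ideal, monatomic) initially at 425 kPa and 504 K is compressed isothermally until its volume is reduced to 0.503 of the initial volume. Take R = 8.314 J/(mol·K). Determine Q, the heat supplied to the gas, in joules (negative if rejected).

-8700 J

V₁ = nRT₁/P₁ = 3.02×8.314×504/425 = 29.8 L.
Isothermal: T stays 504 K; PV = const ⇒ V₂ = 15.0 L, P₂ = 845 kPa.
ΔU = 0 (ideal gas, T constant).
W = nRT ln(V₂/V₁) = 3.02×8.314×504×ln(0.503) = -8700 J.
Q = ΔU + W = -8700 J.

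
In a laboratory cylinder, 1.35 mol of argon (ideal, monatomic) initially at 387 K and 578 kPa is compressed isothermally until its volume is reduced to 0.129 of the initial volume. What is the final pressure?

4480 kPa

V₁ = nRT₁/P₁ = 1.35×8.314×387/578 = 7.51 L.
Isothermal: T stays 387 K; PV = const ⇒ V₂ = 0.969 L, P₂ = 4480 kPa.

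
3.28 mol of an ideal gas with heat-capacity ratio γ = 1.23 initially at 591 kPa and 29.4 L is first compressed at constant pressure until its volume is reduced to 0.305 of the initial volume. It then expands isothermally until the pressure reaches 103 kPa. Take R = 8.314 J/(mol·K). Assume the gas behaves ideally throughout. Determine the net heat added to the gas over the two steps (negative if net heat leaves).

-55300 J

T₁ = P₁V₁/(nR) = 591×29.4/(3.28×8.314) = 637 K.
Step 1 — Isobaric: P stays 591 kPa; V/T = const ⇒ T₂ = 194 K, V₂ = 8.97 L.
W = PΔV = 591×(8.97−29.4) kPa·L = -12100 J.
ΔU = nCvΔT = 3.28×36.1×(194−637) = -52500 J.
Q = ΔU + W = nCpΔT = -64600 J.
State after step 1: P = 591 kPa, V = 8.97 L, T = 194 K.
Step 2 — Isothermal: T stays 194 K; PV = const ⇒ V₂ = 51.5 L, P₂ = 103 kPa.
ΔU = 0 (ideal gas, T constant).
W = nRT ln(V₂/V₁) = 3.28×8.314×194×ln(5.74) = 9260 J.
Q = ΔU + W = 9260 J.
Net over both steps: W = -2820 J, Q = -55300 J, ΔU = -52500 J.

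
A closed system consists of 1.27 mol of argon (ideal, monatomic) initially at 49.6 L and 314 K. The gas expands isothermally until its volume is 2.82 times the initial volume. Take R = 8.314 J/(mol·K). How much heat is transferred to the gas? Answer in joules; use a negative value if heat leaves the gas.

P₁ = nRT₁/V₁ = 1.27×8.314×314/49.6 = 66.8 kPa.
Isothermal: T stays 314 K; PV = const ⇒ V₂ = 140 L, P₂ = 23.7 kPa.
ΔU = 0 (ideal gas, T constant).
W = nRT ln(V₂/V₁) = 1.27×8.314×314×ln(2.82) = 3440 J.
Q = ΔU + W = 3440 J.

3440 J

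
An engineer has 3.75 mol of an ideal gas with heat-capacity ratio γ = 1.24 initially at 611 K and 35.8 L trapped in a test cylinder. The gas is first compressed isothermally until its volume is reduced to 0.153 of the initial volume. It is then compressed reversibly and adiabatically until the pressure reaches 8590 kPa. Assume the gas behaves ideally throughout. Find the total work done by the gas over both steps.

-50900 J

P₁ = nRT₁/V₁ = 3.75×8.314×611/35.8 = 532 kPa.
Step 1 — Isothermal: T stays 611 K; PV = const ⇒ V₂ = 5.48 L, P₂ = 3480 kPa.
ΔU = 0 (ideal gas, T constant).
W = nRT ln(V₂/V₁) = 3.75×8.314×611×ln(0.153) = -35800 J.
Q = ΔU + W = -35800 J.
State after step 1: P = 3480 kPa, V = 5.48 L, T = 611 K.
Step 2 — Adiabatic: T₂/T₁ = (P₂/P₁)^((γ−1)/γ) ⇒ T₂ = 611×(2.47)^0.194 = 728 K; V₂ = 2.64 L.
ΔU = nCvΔT = 3.75×34.6×(728−611) = 15200 J.
Q = 0 for an adiabatic process, so W = −ΔU = -15200 J.
Net over both steps: W = -50900 J, Q = -35800 J, ΔU = 15200 J.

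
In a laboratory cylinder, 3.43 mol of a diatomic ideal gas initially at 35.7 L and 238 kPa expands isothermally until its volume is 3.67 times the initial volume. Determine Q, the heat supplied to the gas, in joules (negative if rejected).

11000 J

T₁ = P₁V₁/(nR) = 238×35.7/(3.43×8.314) = 298 K.
Isothermal: T stays 298 K; PV = const ⇒ V₂ = 131 L, P₂ = 64.9 kPa.
ΔU = 0 (ideal gas, T constant).
W = nRT ln(V₂/V₁) = 3.43×8.314×298×ln(3.67) = 11000 J.
Q = ΔU + W = 11000 J.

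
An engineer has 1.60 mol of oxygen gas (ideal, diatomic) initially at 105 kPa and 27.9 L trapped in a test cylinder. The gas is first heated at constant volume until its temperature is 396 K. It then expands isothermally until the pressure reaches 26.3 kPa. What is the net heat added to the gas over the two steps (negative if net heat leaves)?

16200 J

T₁ = P₁V₁/(nR) = 105×27.9/(1.60×8.314) = 220 K.
Step 1 — Isochoric: V stays 27.9 L; P/T = const ⇒ T₂ = 396 K, P₂ = 189 kPa.
W = 0 (no volume change).
ΔU = nCvΔT = 1.60×20.8×(396−220) = 5850 J.
Q = ΔU = 5850 J.
State after step 1: P = 189 kPa, V = 27.9 L, T = 396 K.
Step 2 — Isothermal: T stays 396 K; PV = const ⇒ V₂ = 200 L, P₂ = 26.3 kPa.
ΔU = 0 (ideal gas, T constant).
W = nRT ln(V₂/V₁) = 1.60×8.314×396×ln(7.18) = 10400 J.
Q = ΔU + W = 10400 J.
Net over both steps: W = 10400 J, Q = 16200 J, ΔU = 5850 J.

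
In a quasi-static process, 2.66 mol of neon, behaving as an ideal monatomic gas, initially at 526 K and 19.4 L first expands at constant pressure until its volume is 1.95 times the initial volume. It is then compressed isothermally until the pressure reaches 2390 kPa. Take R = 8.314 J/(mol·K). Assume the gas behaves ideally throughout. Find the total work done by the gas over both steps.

P₁ = nRT₁/V₁ = 2.66×8.314×526/19.4 = 600 kPa.
Step 1 — Isobaric: P stays 600 kPa; V/T = const ⇒ T₂ = 1030 K, V₂ = 37.8 L.
W = PΔV = 600×(37.8−19.4) kPa·L = 11100 J.
ΔU = nCvΔT = 2.66×12.5×(1030−526) = 16600 J.
Q = ΔU + W = nCpΔT = 27600 J.
State after step 1: P = 600 kPa, V = 37.8 L, T = 1030 K.
Step 2 — Isothermal: T stays 1030 K; PV = const ⇒ V₂ = 9.49 L, P₂ = 2390 kPa.
ΔU = 0 (ideal gas, T constant).
W = nRT ln(V₂/V₁) = 2.66×8.314×1030×ln(0.251) = -31400 J.
Q = ΔU + W = -31400 J.
Net over both steps: W = -20300 J, Q = -3740 J, ΔU = 16600 J.

-20300 J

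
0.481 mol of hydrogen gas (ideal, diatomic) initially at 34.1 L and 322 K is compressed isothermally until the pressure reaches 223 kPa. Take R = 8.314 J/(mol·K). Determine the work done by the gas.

-2290 J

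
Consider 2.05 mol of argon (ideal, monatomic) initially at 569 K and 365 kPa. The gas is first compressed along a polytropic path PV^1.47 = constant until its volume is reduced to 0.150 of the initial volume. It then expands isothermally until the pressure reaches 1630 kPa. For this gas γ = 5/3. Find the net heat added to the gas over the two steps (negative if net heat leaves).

V₁ = nRT₁/P₁ = 2.05×8.314×569/365 = 26.6 L.
Step 1 — Polytropic n=1.47: T₂ = T₁(V₁/V₂)^(n−1) = 569×(6.67)^0.47 = 1390 K; P₂ = P₁(V₁/V₂)^n = 5940 kPa.
W = (P₁V₁−P₂V₂)/(n−1) = (365×26.6−5940×3.99)/0.47 = -29700 J.
ΔU = nCvΔT = 2.05×12.5×(1390−569) = 20900 J.
Q = ΔU + W = -8760 J.
State after step 1: P = 5940 kPa, V = 3.99 L, T = 1390 K.
Step 2 — Isothermal: T stays 1390 K; PV = const ⇒ V₂ = 14.5 L, P₂ = 1630 kPa.
ΔU = 0 (ideal gas, T constant).
W = nRT ln(V₂/V₁) = 2.05×8.314×1390×ln(3.64) = 30600 J.
Q = ΔU + W = 30600 J.
Net over both steps: W = 874 J, Q = 21800 J, ΔU = 20900 J.

21800 J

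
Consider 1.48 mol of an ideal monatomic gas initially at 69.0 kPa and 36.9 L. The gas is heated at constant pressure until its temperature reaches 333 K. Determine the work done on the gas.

T₁ = P₁V₁/(nR) = 69.0×36.9/(1.48×8.314) = 207 K.
Isobaric: P stays 69.0 kPa; V/T = const ⇒ T₂ = 333 K, V₂ = 59.4 L.
W = PΔV = 69.0×(59.4−36.9) kPa·L = 1550 J.
Work done on the gas = −W_by = -1550 J.

-1550 J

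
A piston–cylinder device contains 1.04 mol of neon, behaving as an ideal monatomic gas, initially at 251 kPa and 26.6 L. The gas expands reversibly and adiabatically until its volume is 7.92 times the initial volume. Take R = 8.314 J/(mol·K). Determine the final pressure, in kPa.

7.98 kPa

T₁ = P₁V₁/(nR) = 251×26.6/(1.04×8.314) = 772 K.
Adiabatic: TV^(γ−1) = const ⇒ T₂ = 772×(0.126)^0.667 = 194 K; PV^γ = const ⇒ P₂ = 7.98 kPa.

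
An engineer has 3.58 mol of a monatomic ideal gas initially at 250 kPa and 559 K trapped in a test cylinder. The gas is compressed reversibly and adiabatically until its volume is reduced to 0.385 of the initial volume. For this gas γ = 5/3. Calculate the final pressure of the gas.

1230 kPa

V₁ = nRT₁/P₁ = 3.58×8.314×559/250 = 66.6 L.
Adiabatic: TV^(γ−1) = const ⇒ T₂ = 559×(2.60)^0.667 = 1060 K; PV^γ = const ⇒ P₂ = 1230 kPa.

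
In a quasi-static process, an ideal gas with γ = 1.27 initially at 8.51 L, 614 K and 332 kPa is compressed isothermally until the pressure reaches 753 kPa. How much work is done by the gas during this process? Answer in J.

-2310 J

n = P₁V₁/(RT₁) = 332×8.51/(8.314×614) = 0.553 mol.
Isothermal: T stays 614 K; PV = const ⇒ V₂ = 3.75 L, P₂ = 753 kPa.
W = nRT ln(V₂/V₁) = 0.553×8.314×614×ln(0.441) = -2310 J.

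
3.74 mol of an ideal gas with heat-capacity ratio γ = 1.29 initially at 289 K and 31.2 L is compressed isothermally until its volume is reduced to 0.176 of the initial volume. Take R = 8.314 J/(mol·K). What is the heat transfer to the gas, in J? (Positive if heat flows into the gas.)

P₁ = nRT₁/V₁ = 3.74×8.314×289/31.2 = 288 kPa.
Isothermal: T stays 289 K; PV = const ⇒ V₂ = 5.49 L, P₂ = 1640 kPa.
ΔU = 0 (ideal gas, T constant).
W = nRT ln(V₂/V₁) = 3.74×8.314×289×ln(0.176) = -15600 J.
Q = ΔU + W = -15600 J.

-15600 J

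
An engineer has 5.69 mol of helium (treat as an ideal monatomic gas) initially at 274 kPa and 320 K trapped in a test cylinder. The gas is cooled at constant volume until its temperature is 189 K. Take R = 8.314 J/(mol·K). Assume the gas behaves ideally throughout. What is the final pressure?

V₁ = nRT₁/P₁ = 5.69×8.314×320/274 = 55.2 L.
Isochoric: V stays 55.2 L; P/T = const ⇒ T₂ = 189 K, P₂ = 162 kPa.

162 kPa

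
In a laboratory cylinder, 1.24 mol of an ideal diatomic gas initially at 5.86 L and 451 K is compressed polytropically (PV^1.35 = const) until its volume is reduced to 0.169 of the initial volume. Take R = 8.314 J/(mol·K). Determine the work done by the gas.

-11500 J

P₁ = nRT₁/V₁ = 1.24×8.314×451/5.86 = 793 kPa.
Polytropic n=1.35: T₂ = T₁(V₁/V₂)^(n−1) = 451×(5.92)^0.35 = 840 K; P₂ = P₁(V₁/V₂)^n = 8750 kPa.
W = (P₁V₁−P₂V₂)/(n−1) = (793×5.86−8750×0.990)/0.35 = -11500 J.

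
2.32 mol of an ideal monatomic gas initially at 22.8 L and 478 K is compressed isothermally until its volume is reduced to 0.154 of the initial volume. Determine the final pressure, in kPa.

2630 kPa

P₁ = nRT₁/V₁ = 2.32×8.314×478/22.8 = 404 kPa.
Isothermal: T stays 478 K; PV = const ⇒ V₂ = 3.51 L, P₂ = 2630 kPa.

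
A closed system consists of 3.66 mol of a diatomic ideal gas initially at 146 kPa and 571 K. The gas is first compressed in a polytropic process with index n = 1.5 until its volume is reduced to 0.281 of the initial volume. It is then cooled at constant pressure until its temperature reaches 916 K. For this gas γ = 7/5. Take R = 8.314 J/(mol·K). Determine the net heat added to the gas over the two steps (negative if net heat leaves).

V₁ = nRT₁/P₁ = 3.66×8.314×571/146 = 119 L.
Step 1 — Polytropic n=1.5: T₂ = T₁(V₁/V₂)^(n−1) = 571×(3.56)^0.50 = 1080 K; P₂ = P₁(V₁/V₂)^n = 980 kPa.
W = (P₁V₁−P₂V₂)/(n−1) = (146×119−980×33.4)/0.50 = -30800 J.
ΔU = nCvΔT = 3.66×20.8×(1080−571) = 38500 J.
Q = ΔU + W = 7700 J.
State after step 1: P = 980 kPa, V = 33.4 L, T = 1080 K.
Step 2 — Isobaric: P stays 980 kPa; V/T = const ⇒ T₂ = 916 K, V₂ = 28.4 L.
W = PΔV = 980×(28.4−33.4) kPa·L = -4900 J.
ΔU = nCvΔT = 3.66×20.8×(916−1080) = -12300 J.
Q = ΔU + W = nCpΔT = -17200 J.
Net over both steps: W = -35700 J, Q = -9460 J, ΔU = 26200 J.

-9460 J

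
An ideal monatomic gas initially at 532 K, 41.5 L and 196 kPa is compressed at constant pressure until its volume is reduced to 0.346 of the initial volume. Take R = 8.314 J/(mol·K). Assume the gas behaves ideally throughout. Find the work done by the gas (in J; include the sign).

-5320 J

n = P₁V₁/(RT₁) = 196×41.5/(8.314×532) = 1.84 mol.
Isobaric: P stays 196 kPa; V/T = const ⇒ T₂ = 184 K, V₂ = 14.4 L.
W = PΔV = 196×(14.4−41.5) kPa·L = -5320 J.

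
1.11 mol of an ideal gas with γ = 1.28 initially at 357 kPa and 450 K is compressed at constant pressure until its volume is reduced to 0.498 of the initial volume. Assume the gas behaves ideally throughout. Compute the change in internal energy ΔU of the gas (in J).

-7450 J

V₁ = nRT₁/P₁ = 1.11×8.314×450/357 = 11.6 L.
Isobaric: P stays 357 kPa; V/T = const ⇒ T₂ = 224 K, V₂ = 5.79 L.
For an ideal gas ΔU = nCvΔT with Cv = R/(γ−1) = 29.7 J/(mol·K).
ΔU = 1.11×29.7×(224−450) = -7450 J.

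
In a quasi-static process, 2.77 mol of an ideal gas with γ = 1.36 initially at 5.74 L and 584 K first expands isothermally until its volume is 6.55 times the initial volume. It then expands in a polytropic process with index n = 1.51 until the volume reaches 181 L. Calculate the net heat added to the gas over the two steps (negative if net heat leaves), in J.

P₁ = nRT₁/V₁ = 2.77×8.314×584/5.74 = 2340 kPa.
Step 1 — Isothermal: T stays 584 K; PV = const ⇒ V₂ = 37.6 L, P₂ = 358 kPa.
ΔU = 0 (ideal gas, T constant).
W = nRT ln(V₂/V₁) = 2.77×8.314×584×ln(6.55) = 25300 J.
Q = ΔU + W = 25300 J.
State after step 1: P = 358 kPa, V = 37.6 L, T = 584 K.
Step 2 — Polytropic n=1.51: T₂ = T₁(V₁/V₂)^(n−1) = 584×(0.208)^0.51 = 262 K; P₂ = P₁(V₁/V₂)^n = 33.3 kPa.
W = (P₁V₁−P₂V₂)/(n−1) = (358×37.6−33.3×181)/0.51 = 14500 J.
ΔU = nCvΔT = 2.77×23.1×(262−584) = -20600 J.
Q = ΔU + W = -6060 J.
Net over both steps: W = 39800 J, Q = 19200 J, ΔU = -20600 J.

19200 J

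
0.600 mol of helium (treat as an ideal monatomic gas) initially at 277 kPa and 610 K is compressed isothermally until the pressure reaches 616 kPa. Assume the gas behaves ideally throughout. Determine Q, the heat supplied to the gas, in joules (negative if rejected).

-2430 J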